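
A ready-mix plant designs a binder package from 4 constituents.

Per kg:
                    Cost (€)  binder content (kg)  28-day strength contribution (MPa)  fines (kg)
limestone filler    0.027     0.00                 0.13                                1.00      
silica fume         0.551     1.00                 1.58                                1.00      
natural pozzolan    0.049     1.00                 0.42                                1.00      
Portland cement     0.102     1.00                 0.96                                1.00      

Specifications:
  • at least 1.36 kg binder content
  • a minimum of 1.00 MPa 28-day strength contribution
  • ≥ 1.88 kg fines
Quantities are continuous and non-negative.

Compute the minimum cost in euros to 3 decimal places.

This is a linear program. Let x1 = kg of limestone filler, x2 = kg of silica fume, x3 = kg of natural pozzolan, x4 = kg of Portland cement.
min 0.027x1 + 0.551x2 + 0.049x3 + 0.102x4 with:
  1x2 + 1x3 + 1x4 ≥ 1.36   (binder content)
  0.13x1 + 1.58x2 + 0.42x3 + 0.96x4 ≥ 1   (28-day strength contribution)
  1x1 + 1x2 + 1x3 + 1x4 ≥ 1.88   (fines)
  x1, x2, x3, x4 ≥ 0.
The minimum-cost mix takes nothing from limestone filler, silica fume — only natural pozzolan, Portland cement. Binding constraints: 28-day strength contribution and fines.
That vertex is x3 = 1.49, x4 = 0.3896.
Objective = 0.049·1.49 + 0.102·0.3896 = 0.11275.

€0.113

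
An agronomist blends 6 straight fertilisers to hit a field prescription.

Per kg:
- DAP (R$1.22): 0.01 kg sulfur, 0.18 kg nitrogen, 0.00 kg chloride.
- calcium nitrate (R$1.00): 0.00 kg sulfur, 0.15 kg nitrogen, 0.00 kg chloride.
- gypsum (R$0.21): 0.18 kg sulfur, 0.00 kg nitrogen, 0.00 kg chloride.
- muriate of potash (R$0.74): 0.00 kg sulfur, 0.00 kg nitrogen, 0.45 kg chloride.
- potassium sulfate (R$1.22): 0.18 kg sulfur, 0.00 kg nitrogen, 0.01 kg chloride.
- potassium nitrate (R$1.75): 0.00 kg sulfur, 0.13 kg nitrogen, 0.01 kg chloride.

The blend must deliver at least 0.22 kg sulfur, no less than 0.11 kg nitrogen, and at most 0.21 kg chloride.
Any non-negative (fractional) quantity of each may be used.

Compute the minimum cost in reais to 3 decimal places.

R$0.990

Let x1 = kg of DAP, x2 = kg of calcium nitrate, x3 = kg of gypsum, x4 = kg of muriate of potash, x5 = kg of potassium sulfate, x6 = kg of potassium nitrate.
Minimize 1.22x1 + 1x2 + 0.21x3 + 0.74x4 + 1.22x5 + 1.75x6 with:
  0.01x1 + 0.18x3 + 0.18x5 ≥ 0.22   (sulfur)
  0.18x1 + 0.15x2 + 0.13x6 ≥ 0.11   (nitrogen)
  0.45x4 + 0.01x5 + 0.01x6 ≤ 0.21   (chloride)
  x1, x2, x3, x4, x5, x6 ≥ 0.
The optimal basis is {calcium nitrate, gypsum}; DAP, muriate of potash, potassium sulfate, potassium nitrate drop out. There the sulfur and nitrogen constraints are tight.
Optimal quantities: calcium nitrate = 0.7333 kg, gypsum = 1.222 kg.
Total cost: 1·0.7333 + 0.21·1.222 = 0.98992.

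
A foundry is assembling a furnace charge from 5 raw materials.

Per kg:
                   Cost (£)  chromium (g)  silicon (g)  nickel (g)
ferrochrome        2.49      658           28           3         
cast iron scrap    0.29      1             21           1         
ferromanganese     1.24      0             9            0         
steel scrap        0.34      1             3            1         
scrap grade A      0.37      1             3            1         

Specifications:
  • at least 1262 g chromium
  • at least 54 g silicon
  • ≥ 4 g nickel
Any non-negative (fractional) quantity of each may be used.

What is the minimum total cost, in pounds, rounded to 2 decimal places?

Let x1 = kg of ferrochrome, x2 = kg of cast iron scrap, x3 = kg of ferromanganese, x4 = kg of steel scrap, x5 = kg of scrap grade A.
Minimize 2.49x1 + 0.29x2 + 1.24x3 + 0.34x4 + 0.37x5 s.t.:
  658x1 + 1x2 + 1x4 + 1x5 ≥ 1262   (chromium)
  28x1 + 21x2 + 9x3 + 3x4 + 3x5 ≥ 54   (silicon)
  3x1 + 1x2 + 1x4 + 1x5 ≥ 4   (nickel)
  x1, x2, x3, x4, x5 ≥ 0.
The optimal basis is {ferrochrome, cast iron scrap}; ferromanganese, steel scrap, scrap grade A drop out. There the chromium and silicon constraints are tight.
Optimal quantities: ferrochrome = 1.918 kg, cast iron scrap = 0.01421 kg.
Cost = 2.49·1.918 + 0.29·0.01421 = 4.7799.

£4.78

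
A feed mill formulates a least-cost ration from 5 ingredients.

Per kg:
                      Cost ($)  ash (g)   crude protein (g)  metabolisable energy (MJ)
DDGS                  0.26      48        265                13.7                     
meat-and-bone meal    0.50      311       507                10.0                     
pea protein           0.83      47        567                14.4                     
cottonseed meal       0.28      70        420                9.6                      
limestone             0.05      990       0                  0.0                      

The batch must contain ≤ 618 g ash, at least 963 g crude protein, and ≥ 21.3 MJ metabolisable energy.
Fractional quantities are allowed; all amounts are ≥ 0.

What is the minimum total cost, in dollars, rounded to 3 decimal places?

Let x1 = kg of DDGS, x2 = kg of meat-and-bone meal, x3 = kg of pea protein, x4 = kg of cottonseed meal, x5 = kg of limestone.
Minimise 0.26x1 + 0.5x2 + 0.83x3 + 0.28x4 + 0.05x5 with:
  48x1 + 311x2 + 47x3 + 70x4 + 990x5 ≤ 618   (ash)
  265x1 + 507x2 + 567x3 + 420x4 ≥ 963   (crude protein)
  13.7x1 + 10x2 + 14.4x3 + 9.6x4 ≥ 21.3   (metabolisable energy)
  x1, x2, x3, x4, x5 ≥ 0.
The cheapest feasible vertex uses only cottonseed meal; DDGS, meat-and-bone meal, pea protein, limestone are not used. The crude protein requirement is met with equality.
So cottonseed meal = 2.293 kg.
Cost = 0.28·2.293 = 0.64204.

$0.642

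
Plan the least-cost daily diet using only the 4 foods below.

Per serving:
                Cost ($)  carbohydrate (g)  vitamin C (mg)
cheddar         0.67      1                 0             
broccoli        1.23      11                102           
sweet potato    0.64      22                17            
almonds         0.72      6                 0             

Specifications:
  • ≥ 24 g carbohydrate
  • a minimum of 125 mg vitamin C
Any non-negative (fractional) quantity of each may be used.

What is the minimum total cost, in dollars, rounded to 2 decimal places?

Set it up as a linear program. Let x1 = servings of cheddar, x2 = servings of broccoli, x3 = servings of sweet potato, x4 = servings of almonds.
min 0.67x1 + 1.23x2 + 0.64x3 + 0.72x4 subject to:
  1x1 + 11x2 + 22x3 + 6x4 ≥ 24   (carbohydrate)
  102x2 + 17x3 ≥ 125   (vitamin C)
  x1, x2, x3, x4 ≥ 0.
At the optimum only broccoli, sweet potato are positive (cheddar, almonds = 0). Binding constraints: carbohydrate and vitamin C.
Optimal quantities: broccoli = 1.139 servings, sweet potato = 0.5216 servings.
Total cost: 1.23·1.139 + 0.64·0.5216 = 1.7348.

$1.73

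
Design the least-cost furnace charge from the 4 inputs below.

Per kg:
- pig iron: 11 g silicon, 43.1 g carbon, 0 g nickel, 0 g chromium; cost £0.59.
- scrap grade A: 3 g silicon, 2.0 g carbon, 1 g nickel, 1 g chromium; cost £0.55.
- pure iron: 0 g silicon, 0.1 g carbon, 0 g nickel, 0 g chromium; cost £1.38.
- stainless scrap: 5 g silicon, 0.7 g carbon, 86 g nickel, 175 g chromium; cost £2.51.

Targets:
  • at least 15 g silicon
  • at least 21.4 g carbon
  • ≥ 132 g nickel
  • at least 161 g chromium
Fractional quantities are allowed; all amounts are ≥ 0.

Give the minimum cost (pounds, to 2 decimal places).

£4.25

Let x1 = kg of pig iron, x2 = kg of scrap grade A, x3 = kg of pure iron, x4 = kg of stainless scrap.
min 0.59x1 + 0.55x2 + 1.38x3 + 2.51x4 s.t.:
  11x1 + 3x2 + 5x4 ≥ 15   (silicon)
  43.1x1 + 2x2 + 0.1x3 + 0.7x4 ≥ 21.4   (carbon)
  1x2 + 86x4 ≥ 132   (nickel)
  1x2 + 175x4 ≥ 161   (chromium)
  x1, x2, x3, x4 ≥ 0.
At the optimum only pig iron, stainless scrap are positive (scrap grade A, pure iron = 0). There the silicon and nickel constraints are tight.
Solving gives x1 = 0.666, x4 = 1.535.
Hence cost = 0.59·0.666 + 2.51·1.535 = £4.2458.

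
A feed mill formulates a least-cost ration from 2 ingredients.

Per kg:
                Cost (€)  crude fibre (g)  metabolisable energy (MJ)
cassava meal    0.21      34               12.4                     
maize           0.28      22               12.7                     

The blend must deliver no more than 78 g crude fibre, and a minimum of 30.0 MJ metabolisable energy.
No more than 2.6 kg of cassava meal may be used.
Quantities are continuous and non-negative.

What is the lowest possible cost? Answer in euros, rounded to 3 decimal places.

€0.530

Let x1 = kg of cassava meal, x2 = kg of maize.
Minimize 0.21x1 + 0.28x2 s.t.:
  34x1 + 22x2 ≤ 78   (crude fibre)
  12.4x1 + 12.7x2 ≥ 30   (metabolisable energy)
  x1 ≤ 2.6
  x1, x2 ≥ 0.
Both inputs are positive at the optimum. Binding constraints: crude fibre and metabolisable energy.
Optimal quantities: cassava meal = 2.079 kg, maize = 0.3321 kg.
Objective = 0.21·2.079 + 0.28·0.3321 = 0.52958.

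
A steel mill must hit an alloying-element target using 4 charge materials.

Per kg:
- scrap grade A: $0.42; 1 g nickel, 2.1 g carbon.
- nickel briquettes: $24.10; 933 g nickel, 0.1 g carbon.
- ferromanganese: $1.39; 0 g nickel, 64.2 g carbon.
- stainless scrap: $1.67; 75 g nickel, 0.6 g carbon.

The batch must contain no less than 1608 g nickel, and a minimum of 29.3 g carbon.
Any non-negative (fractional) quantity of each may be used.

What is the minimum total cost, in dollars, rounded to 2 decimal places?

Let x1 = kg of scrap grade A, x2 = kg of nickel briquettes, x3 = kg of ferromanganese, x4 = kg of stainless scrap.
Minimize 0.42x1 + 24.1x2 + 1.39x3 + 1.67x4 with:
  1x1 + 933x2 + 75x4 ≥ 1608   (nickel)
  2.1x1 + 0.1x2 + 64.2x3 + 0.6x4 ≥ 29.3   (carbon)
  x1, x2, x3, x4 ≥ 0.
The cheapest feasible vertex uses only ferromanganese, stainless scrap; scrap grade A, nickel briquettes are not used. There the nickel and carbon constraints are tight.
That vertex is x3 = 0.256, x4 = 21.44.
Cost = 1.39·0.256 + 1.67·21.44 = 36.1606.

$36.16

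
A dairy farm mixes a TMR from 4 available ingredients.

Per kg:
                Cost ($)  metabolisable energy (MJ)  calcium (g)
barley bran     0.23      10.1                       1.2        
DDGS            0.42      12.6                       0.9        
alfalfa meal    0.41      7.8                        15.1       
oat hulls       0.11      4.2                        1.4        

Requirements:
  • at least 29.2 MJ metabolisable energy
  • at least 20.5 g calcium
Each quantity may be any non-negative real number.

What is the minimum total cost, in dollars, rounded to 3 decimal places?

$0.942

Treat it as an LP. Let x1 = kg of barley bran, x2 = kg of DDGS, x3 = kg of alfalfa meal, x4 = kg of oat hulls.
min 0.23x1 + 0.42x2 + 0.41x3 + 0.11x4 with:
  10.1x1 + 12.6x2 + 7.8x3 + 4.2x4 ≥ 29.2   (metabolisable energy)
  1.2x1 + 0.9x2 + 15.1x3 + 1.4x4 ≥ 20.5   (calcium)
  x1, x2, x3, x4 ≥ 0.
The minimum-cost mix takes nothing from barley bran, DDGS — only alfalfa meal, oat hulls. The metabolisable energy and calcium requirements are met with equality.
Solving gives x3 = 0.8613, x4 = 5.353.
Hence cost = 0.41·0.8613 + 0.11·5.353 = $0.94196.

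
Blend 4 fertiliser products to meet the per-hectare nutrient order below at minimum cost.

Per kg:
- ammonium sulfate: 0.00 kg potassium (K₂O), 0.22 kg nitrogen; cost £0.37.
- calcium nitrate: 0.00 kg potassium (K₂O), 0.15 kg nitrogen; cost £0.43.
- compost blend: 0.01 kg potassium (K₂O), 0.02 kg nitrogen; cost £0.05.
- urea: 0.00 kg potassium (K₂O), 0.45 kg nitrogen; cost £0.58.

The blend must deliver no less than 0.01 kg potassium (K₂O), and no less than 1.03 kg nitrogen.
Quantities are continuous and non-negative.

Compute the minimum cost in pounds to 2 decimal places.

Set it up as a linear program. Let x1 = kg of ammonium sulfate, x2 = kg of calcium nitrate, x3 = kg of compost blend, x4 = kg of urea.
Minimise 0.37x1 + 0.43x2 + 0.05x3 + 0.58x4 s.t.:
  0.01x3 ≥ 0.01   (potassium (K₂O))
  0.22x1 + 0.15x2 + 0.02x3 + 0.45x4 ≥ 1.03   (nitrogen)
  x1, x2, x3, x4 ≥ 0.
At the optimum only compost blend, urea are positive (ammonium sulfate, calcium nitrate = 0). The potassium (K₂O) and nitrogen requirements are met with equality.
That vertex is x3 = 1, x4 = 2.244.
Hence cost = 0.05·1 + 0.58·2.244 = £1.3515.

£1.35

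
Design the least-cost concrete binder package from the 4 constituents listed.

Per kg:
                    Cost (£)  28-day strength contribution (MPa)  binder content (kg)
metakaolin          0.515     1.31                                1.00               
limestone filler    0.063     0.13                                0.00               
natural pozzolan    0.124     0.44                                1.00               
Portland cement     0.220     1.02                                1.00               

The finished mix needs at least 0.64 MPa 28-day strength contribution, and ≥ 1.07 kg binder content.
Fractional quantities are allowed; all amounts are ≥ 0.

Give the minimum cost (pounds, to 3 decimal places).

£0.161

Treat it as an LP. Let x1 = kg of metakaolin, x2 = kg of limestone filler, x3 = kg of natural pozzolan, x4 = kg of Portland cement.
Minimise 0.515x1 + 0.063x2 + 0.124x3 + 0.22x4 subject to:
  1.31x1 + 0.13x2 + 0.44x3 + 1.02x4 ≥ 0.64   (28-day strength contribution)
  1x1 + 1x3 + 1x4 ≥ 1.07   (binder content)
  x1, x2, x3, x4 ≥ 0.
The cheapest feasible vertex uses only natural pozzolan, Portland cement; metakaolin, limestone filler are not used. There the 28-day strength contribution and binder content constraints are tight.
Optimal quantities: natural pozzolan = 0.7783 kg, Portland cement = 0.2917 kg.
Hence cost = 0.124·0.7783 + 0.22·0.2917 = £0.16068.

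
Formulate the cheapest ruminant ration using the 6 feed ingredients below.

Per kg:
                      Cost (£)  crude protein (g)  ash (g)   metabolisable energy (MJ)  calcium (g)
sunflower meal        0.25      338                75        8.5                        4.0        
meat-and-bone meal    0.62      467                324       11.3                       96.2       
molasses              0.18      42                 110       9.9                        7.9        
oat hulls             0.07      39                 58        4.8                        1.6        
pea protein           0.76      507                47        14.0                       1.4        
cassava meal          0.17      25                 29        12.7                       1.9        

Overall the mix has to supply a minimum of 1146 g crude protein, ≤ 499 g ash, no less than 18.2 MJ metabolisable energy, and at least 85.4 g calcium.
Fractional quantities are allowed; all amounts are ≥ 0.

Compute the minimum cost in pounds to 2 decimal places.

This is a linear program. Let x1 = kg of sunflower meal, x2 = kg of meat-and-bone meal, x3 = kg of molasses, x4 = kg of oat hulls, x5 = kg of pea protein, x6 = kg of cassava meal.
Minimize 0.25x1 + 0.62x2 + 0.18x3 + 0.07x4 + 0.76x5 + 0.17x6 subject to:
  338x1 + 467x2 + 42x3 + 39x4 + 507x5 + 25x6 ≥ 1146   (crude protein)
  75x1 + 324x2 + 110x3 + 58x4 + 47x5 + 29x6 ≤ 499   (ash)
  8.5x1 + 11.3x2 + 9.9x3 + 4.8x4 + 14x5 + 12.7x6 ≥ 18.2   (metabolisable energy)
  4x1 + 96.2x2 + 7.9x3 + 1.6x4 + 1.4x5 + 1.9x6 ≥ 85.4   (calcium)
  x1, x2, x3, x4, x5, x6 ≥ 0.
At the optimum only sunflower meal, meat-and-bone meal are positive (molasses, oat hulls, pea protein, cassava meal = 0). The crude protein and calcium requirements are met with equality.
Solving gives x1 = 2.296, x2 = 0.7923.
Objective = 0.25·2.296 + 0.62·0.7923 = 1.0652.

£1.07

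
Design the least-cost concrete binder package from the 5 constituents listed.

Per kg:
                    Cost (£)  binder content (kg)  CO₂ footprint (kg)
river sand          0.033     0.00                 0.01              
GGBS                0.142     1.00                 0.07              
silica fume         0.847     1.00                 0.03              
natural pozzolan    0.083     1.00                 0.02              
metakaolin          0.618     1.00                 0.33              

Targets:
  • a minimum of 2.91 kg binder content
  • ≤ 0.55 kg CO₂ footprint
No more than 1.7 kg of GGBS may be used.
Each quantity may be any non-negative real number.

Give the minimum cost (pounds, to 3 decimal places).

£0.242

Set it up as a linear program. Let x1 = kg of river sand, x2 = kg of GGBS, x3 = kg of silica fume, x4 = kg of natural pozzolan, x5 = kg of metakaolin.
Minimize 0.033x1 + 0.142x2 + 0.847x3 + 0.083x4 + 0.618x5 with:
  1x2 + 1x3 + 1x4 + 1x5 ≥ 2.91   (binder content)
  0.01x1 + 0.07x2 + 0.03x3 + 0.02x4 + 0.33x5 ≤ 0.55   (CO₂ footprint)
  x2 ≤ 1.7
  x1, x2, x3, x4, x5 ≥ 0.
The cheapest feasible vertex uses only natural pozzolan; river sand, GGBS, silica fume, metakaolin are not used. The binder content requirement is met with equality.
That vertex is x4 = 2.91.
Objective = 0.083·2.91 = 0.24153.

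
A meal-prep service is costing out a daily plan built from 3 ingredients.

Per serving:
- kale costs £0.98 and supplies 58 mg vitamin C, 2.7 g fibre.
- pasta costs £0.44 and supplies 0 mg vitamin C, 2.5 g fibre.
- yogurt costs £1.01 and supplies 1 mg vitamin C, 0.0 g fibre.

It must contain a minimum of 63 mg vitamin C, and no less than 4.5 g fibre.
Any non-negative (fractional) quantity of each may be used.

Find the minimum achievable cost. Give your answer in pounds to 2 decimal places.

£1.34

Let x1 = servings of kale, x2 = servings of pasta, x3 = servings of yogurt.
min 0.98x1 + 0.44x2 + 1.01x3 subject to:
  58x1 + 1x3 ≥ 63   (vitamin C)
  2.7x1 + 2.5x2 ≥ 4.5   (fibre)
  x1, x2, x3 ≥ 0.
The optimal basis is {kale, pasta}; yogurt drops out. The vitamin C and fibre requirements are met with equality.
So kale = 1.086 servings, pasta = 0.6269 servings.
Cost = 0.98·1.086 + 0.44·0.6269 = 1.3401.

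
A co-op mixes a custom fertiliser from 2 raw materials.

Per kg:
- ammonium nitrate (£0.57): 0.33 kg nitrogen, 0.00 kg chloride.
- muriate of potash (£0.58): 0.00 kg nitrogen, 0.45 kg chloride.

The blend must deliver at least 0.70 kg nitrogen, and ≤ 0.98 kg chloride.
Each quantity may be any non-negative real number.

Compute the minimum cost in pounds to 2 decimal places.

This is a linear program. Let x1 = kg of ammonium nitrate, x2 = kg of muriate of potash.
min 0.57x1 + 0.58x2 with:
  0.33x1 ≥ 0.7   (nitrogen)
  0.45x2 ≤ 0.98   (chloride)
  x1, x2 ≥ 0.
The optimal basis is {ammonium nitrate}; muriate of potash drops out. The nitrogen requirement is met with equality.
Optimal quantities: ammonium nitrate = 2.121 kg.
Objective = 0.57·2.121 = 1.2090.

£1.21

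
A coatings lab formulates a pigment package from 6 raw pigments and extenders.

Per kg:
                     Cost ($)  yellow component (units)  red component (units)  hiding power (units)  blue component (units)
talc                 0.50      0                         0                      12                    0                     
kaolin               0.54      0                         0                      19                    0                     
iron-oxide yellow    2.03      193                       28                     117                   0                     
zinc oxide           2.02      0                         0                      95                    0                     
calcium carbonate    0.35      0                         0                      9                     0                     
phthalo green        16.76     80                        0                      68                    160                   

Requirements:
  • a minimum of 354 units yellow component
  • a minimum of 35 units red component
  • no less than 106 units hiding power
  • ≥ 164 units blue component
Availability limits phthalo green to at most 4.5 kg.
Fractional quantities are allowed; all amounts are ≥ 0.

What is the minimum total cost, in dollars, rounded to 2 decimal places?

$20.04

Treat it as an LP. Let x1 = kg of talc, x2 = kg of kaolin, x3 = kg of iron-oxide yellow, x4 = kg of zinc oxide, x5 = kg of calcium carbonate, x6 = kg of phthalo green.
min 0.5x1 + 0.54x2 + 2.03x3 + 2.02x4 + 0.35x5 + 16.76x6 with:
  193x3 + 80x6 ≥ 354   (yellow component)
  28x3 ≥ 35   (red component)
  12x1 + 19x2 + 117x3 + 95x4 + 9x5 + 68x6 ≥ 106   (hiding power)
  160x6 ≥ 164   (blue component)
  x6 ≤ 4.5
  x1, x2, x3, x4, x5, x6 ≥ 0.
The cheapest feasible vertex uses only iron-oxide yellow, phthalo green; talc, kaolin, zinc oxide, calcium carbonate are not used. Binding constraints: yellow component and blue component.
Optimal quantities: iron-oxide yellow = 1.409 kg, phthalo green = 1.025 kg.
Hence cost = 2.03·1.409 + 16.76·1.025 = $20.0393.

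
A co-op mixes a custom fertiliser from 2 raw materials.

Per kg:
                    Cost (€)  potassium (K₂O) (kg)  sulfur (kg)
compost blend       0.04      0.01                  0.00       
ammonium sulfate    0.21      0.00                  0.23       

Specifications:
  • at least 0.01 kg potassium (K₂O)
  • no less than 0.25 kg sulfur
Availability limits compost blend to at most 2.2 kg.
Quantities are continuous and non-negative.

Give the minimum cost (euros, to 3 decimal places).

€0.268

This is a linear program. Let x1 = kg of compost blend, x2 = kg of ammonium sulfate.
Minimise 0.04x1 + 0.21x2 s.t.:
  0.01x1 ≥ 0.01   (potassium (K₂O))
  0.23x2 ≥ 0.25   (sulfur)
  x1 ≤ 2.2
  x1, x2 ≥ 0.
Both inputs are positive at the optimum. Binding constraints: potassium (K₂O) and sulfur.
So compost blend = 1 kg, ammonium sulfate = 1.087 kg.
Total cost: 0.04·1 + 0.21·1.087 = 0.26827.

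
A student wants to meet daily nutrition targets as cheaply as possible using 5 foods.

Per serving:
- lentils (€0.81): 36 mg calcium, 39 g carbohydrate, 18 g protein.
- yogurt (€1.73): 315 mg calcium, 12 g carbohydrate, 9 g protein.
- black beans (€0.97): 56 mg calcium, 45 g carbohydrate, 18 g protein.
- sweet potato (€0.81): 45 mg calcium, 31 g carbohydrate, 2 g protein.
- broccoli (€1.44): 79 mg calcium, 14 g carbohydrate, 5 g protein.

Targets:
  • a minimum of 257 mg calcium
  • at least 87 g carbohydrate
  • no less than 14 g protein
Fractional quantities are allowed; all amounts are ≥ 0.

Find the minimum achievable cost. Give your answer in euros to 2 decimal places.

€2.60

Let x1 = servings of lentils, x2 = servings of yogurt, x3 = servings of black beans, x4 = servings of sweet potato, x5 = servings of broccoli.
Minimize 0.81x1 + 1.73x2 + 0.97x3 + 0.81x4 + 1.44x5 with:
  36x1 + 315x2 + 56x3 + 45x4 + 79x5 ≥ 257   (calcium)
  39x1 + 12x2 + 45x3 + 31x4 + 14x5 ≥ 87   (carbohydrate)
  18x1 + 9x2 + 18x3 + 2x4 + 5x5 ≥ 14   (protein)
  x1, x2, x3, x4, x5 ≥ 0.
The optimal basis is {yogurt, black beans}; lentils, sweet potato, broccoli drop out. The calcium and carbohydrate requirements are met with equality.
Solving gives x2 = 0.4957, x3 = 1.801.
Total cost: 1.73·0.4957 + 0.97·1.801 = 2.6045.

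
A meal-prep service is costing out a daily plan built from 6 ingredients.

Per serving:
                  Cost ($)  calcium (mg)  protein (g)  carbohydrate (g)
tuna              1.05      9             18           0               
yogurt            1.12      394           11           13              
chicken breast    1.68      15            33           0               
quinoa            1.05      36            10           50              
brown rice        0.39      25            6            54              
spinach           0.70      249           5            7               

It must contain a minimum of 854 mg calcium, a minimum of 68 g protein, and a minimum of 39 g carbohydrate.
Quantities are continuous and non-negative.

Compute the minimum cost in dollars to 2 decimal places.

$4.66

Treat it as an LP. Let x1 = servings of tuna, x2 = servings of yogurt, x3 = servings of chicken breast, x4 = servings of quinoa, x5 = servings of brown rice, x6 = servings of spinach.
Minimize 1.05x1 + 1.12x2 + 1.68x3 + 1.05x4 + 0.39x5 + 0.7x6 subject to:
  9x1 + 394x2 + 15x3 + 36x4 + 25x5 + 249x6 ≥ 854   (calcium)
  18x1 + 11x2 + 33x3 + 10x4 + 6x5 + 5x6 ≥ 68   (protein)
  13x2 + 50x4 + 54x5 + 7x6 ≥ 39   (carbohydrate)
  x1, x2, x3, x4, x5, x6 ≥ 0.
The minimum-cost mix takes nothing from tuna, quinoa, spinach — only yogurt, chicken breast, brown rice. There the calcium, protein, carbohydrate constraints are tight.
That vertex is x2 = 2.104, x3 = 1.32, x5 = 0.2158.
Cost = 1.12·2.104 + 1.68·1.32 + 0.39·0.2158 = 4.6582.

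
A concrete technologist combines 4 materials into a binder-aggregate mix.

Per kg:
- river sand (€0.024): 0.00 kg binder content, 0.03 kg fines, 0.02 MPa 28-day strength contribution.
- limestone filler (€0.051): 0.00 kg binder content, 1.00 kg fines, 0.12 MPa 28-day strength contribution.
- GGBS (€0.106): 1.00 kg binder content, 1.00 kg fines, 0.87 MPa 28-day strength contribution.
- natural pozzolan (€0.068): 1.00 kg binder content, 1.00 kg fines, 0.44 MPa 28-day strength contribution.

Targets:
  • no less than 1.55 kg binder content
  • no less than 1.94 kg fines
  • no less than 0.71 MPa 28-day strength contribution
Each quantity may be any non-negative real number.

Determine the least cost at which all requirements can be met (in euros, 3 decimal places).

Let x1 = kg of river sand, x2 = kg of limestone filler, x3 = kg of GGBS, x4 = kg of natural pozzolan.
Minimize 0.024x1 + 0.051x2 + 0.106x3 + 0.068x4 subject to:
  1x3 + 1x4 ≥ 1.55   (binder content)
  0.03x1 + 1x2 + 1x3 + 1x4 ≥ 1.94   (fines)
  0.02x1 + 0.12x2 + 0.87x3 + 0.44x4 ≥ 0.71   (28-day strength contribution)
  x1, x2, x3, x4 ≥ 0.
The cheapest feasible vertex uses only limestone filler, natural pozzolan; river sand, GGBS are not used. There the binder content and fines constraints are tight.
Optimal quantities: limestone filler = 0.39 kg, natural pozzolan = 1.55 kg.
Total cost: 0.051·0.39 + 0.068·1.55 = 0.12529.

€0.125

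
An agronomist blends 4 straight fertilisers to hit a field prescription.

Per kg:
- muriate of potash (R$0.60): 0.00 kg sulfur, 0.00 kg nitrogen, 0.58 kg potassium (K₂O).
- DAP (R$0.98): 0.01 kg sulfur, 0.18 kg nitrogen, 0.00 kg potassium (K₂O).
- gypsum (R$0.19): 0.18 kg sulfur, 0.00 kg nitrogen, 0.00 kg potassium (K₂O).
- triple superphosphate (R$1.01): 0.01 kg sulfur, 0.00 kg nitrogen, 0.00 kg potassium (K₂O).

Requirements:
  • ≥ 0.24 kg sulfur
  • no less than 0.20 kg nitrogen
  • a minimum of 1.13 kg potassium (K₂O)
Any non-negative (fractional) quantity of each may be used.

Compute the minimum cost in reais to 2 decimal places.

R$2.50

This is a linear program. Let x1 = kg of muriate of potash, x2 = kg of DAP, x3 = kg of gypsum, x4 = kg of triple superphosphate.
Minimize 0.6x1 + 0.98x2 + 0.19x3 + 1.01x4 with:
  0.01x2 + 0.18x3 + 0.01x4 ≥ 0.24   (sulfur)
  0.18x2 ≥ 0.2   (nitrogen)
  0.58x1 ≥ 1.13   (potassium (K₂O))
  x1, x2, x3, x4 ≥ 0.
The optimal basis is {muriate of potash, DAP, gypsum}; triple superphosphate drops out. The sulfur, nitrogen, potassium (K₂O) requirements are met with equality.
So muriate of potash = 1.948 kg, DAP = 1.111 kg, gypsum = 1.272 kg.
Objective = 0.6·1.948 + 0.98·1.111 + 0.19·1.272 = 2.4993.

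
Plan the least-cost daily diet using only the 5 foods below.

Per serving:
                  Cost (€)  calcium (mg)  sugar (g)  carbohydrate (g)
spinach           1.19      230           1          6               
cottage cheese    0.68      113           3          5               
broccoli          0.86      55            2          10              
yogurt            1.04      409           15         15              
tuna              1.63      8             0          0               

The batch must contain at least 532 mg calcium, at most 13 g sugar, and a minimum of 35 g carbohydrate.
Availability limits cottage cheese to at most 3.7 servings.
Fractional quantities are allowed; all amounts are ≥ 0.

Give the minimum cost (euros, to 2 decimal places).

€3.47

Treat it as an LP. Let x1 = servings of spinach, x2 = servings of cottage cheese, x3 = servings of broccoli, x4 = servings of yogurt, x5 = servings of tuna.
Minimize 1.19x1 + 0.68x2 + 0.86x3 + 1.04x4 + 1.63x5 subject to:
  230x1 + 113x2 + 55x3 + 409x4 + 8x5 ≥ 532   (calcium)
  1x1 + 3x2 + 2x3 + 15x4 ≤ 13   (sugar)
  6x1 + 5x2 + 10x3 + 15x4 ≥ 35   (carbohydrate)
  x2 ≤ 3.7
  x1, x2, x3, x4, x5 ≥ 0.
The cheapest feasible vertex uses only spinach, broccoli, yogurt; cottage cheese, tuna are not used. Binding constraints: calcium, sugar, carbohydrate.
That vertex is x1 = 0.8706, x3 = 2.206, x4 = 0.5145.
Hence cost = 1.19·0.8706 + 0.86·2.206 + 1.04·0.5145 = €3.4683.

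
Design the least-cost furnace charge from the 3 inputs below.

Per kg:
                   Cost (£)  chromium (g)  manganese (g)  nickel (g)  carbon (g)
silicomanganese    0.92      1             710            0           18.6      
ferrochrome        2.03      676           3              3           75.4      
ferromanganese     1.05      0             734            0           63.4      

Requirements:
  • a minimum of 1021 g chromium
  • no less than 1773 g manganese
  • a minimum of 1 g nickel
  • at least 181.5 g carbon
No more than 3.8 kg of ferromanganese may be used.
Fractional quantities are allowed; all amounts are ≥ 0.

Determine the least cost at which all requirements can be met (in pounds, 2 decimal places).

Treat it as an LP. Let x1 = kg of silicomanganese, x2 = kg of ferrochrome, x3 = kg of ferromanganese.
Minimise 0.92x1 + 2.03x2 + 1.05x3 with:
  1x1 + 676x2 ≥ 1021   (chromium)
  710x1 + 3x2 + 734x3 ≥ 1773   (manganese)
  3x2 ≥ 1   (nickel)
  18.6x1 + 75.4x2 + 63.4x3 ≥ 181.5   (carbon)
  x3 ≤ 3.8
  x1, x2, x3 ≥ 0.
The optimal mix uses every input. The chromium, manganese, carbon requirements are met with equality.
So silicomanganese = 1.987 kg, ferrochrome = 1.507 kg, ferromanganese = 0.487 kg.
Total cost: 0.92·1.987 + 2.03·1.507 + 1.05·0.487 = 5.3986.

£5.40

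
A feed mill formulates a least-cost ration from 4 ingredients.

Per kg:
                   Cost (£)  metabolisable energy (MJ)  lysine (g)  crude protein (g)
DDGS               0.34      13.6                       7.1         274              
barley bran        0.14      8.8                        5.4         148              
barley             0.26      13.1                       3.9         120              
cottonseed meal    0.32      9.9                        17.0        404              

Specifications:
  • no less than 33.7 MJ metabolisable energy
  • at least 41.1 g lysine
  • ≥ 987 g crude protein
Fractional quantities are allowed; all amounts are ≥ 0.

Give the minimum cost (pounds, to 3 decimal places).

Let x1 = kg of DDGS, x2 = kg of barley bran, x3 = kg of barley, x4 = kg of cottonseed meal.
Minimize 0.34x1 + 0.14x2 + 0.26x3 + 0.32x4 with:
  13.6x1 + 8.8x2 + 13.1x3 + 9.9x4 ≥ 33.7   (metabolisable energy)
  7.1x1 + 5.4x2 + 3.9x3 + 17x4 ≥ 41.1   (lysine)
  274x1 + 148x2 + 120x3 + 404x4 ≥ 987   (crude protein)
  x1, x2, x3, x4 ≥ 0.
The cheapest feasible vertex uses only barley bran, cottonseed meal; DDGS, barley are not used. Binding constraints: metabolisable energy and lysine.
Optimal quantities: barley bran = 1.727 kg, cottonseed meal = 1.869 kg.
Total cost: 0.14·1.727 + 0.32·1.869 = 0.83986.

£0.840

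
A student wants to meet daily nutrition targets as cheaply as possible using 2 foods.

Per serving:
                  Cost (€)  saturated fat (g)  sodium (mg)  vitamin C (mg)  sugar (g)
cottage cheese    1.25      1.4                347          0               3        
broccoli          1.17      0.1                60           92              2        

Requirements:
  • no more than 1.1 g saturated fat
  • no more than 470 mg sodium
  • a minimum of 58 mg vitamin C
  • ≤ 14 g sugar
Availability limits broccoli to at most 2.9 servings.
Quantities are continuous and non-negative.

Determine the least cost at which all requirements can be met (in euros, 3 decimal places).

€0.738

Let x1 = servings of cottage cheese, x2 = servings of broccoli.
Minimise 1.25x1 + 1.17x2 subject to:
  1.4x1 + 0.1x2 ≤ 1.1   (saturated fat)
  347x1 + 60x2 ≤ 470   (sodium)
  92x2 ≥ 58   (vitamin C)
  3x1 + 2x2 ≤ 14   (sugar)
  x2 ≤ 2.9
  x1, x2 ≥ 0.
The minimum-cost mix takes nothing from cottage cheese — only broccoli. There the vitamin C constraint is tight.
That vertex is x2 = 0.6304.
Cost = 1.17·0.6304 = 0.73757.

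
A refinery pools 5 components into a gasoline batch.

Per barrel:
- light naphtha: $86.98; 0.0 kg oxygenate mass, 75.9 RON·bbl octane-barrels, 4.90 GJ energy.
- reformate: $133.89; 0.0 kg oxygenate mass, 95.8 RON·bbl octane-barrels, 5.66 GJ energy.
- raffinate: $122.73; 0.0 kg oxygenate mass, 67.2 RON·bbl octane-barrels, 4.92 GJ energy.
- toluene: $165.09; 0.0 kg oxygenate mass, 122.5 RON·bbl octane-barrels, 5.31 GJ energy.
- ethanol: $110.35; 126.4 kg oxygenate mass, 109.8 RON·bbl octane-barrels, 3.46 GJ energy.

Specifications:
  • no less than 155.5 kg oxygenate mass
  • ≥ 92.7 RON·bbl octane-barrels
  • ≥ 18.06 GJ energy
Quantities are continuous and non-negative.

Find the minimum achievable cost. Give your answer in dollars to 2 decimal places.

$380.78

Let x1 = barrels of light naphtha, x2 = barrels of reformate, x3 = barrels of raffinate, x4 = barrels of toluene, x5 = barrels of ethanol.
Minimise 86.98x1 + 133.89x2 + 122.73x3 + 165.09x4 + 110.35x5 subject to:
  126.4x5 ≥ 155.5   (oxygenate mass)
  75.9x1 + 95.8x2 + 67.2x3 + 122.5x4 + 109.8x5 ≥ 92.7   (octane-barrels)
  4.9x1 + 5.66x2 + 4.92x3 + 5.31x4 + 3.46x5 ≥ 18.06   (energy)
  x1, x2, x3, x4, x5 ≥ 0.
The cheapest feasible vertex uses only light naphtha, ethanol; reformate, raffinate, toluene are not used. Binding constraints: oxygenate mass and energy.
So light naphtha = 2.817 barrels, ethanol = 1.2302 barrels.
Total cost: 86.98·2.817 + 110.35·1.2302 = 380.7752.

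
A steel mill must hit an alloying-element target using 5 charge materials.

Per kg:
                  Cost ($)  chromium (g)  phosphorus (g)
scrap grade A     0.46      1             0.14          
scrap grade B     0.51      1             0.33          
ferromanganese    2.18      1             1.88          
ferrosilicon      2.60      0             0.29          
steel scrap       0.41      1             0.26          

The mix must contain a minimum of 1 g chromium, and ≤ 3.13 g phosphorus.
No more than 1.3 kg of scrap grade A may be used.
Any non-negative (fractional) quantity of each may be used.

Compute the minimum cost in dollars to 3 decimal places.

$0.410

Let x1 = kg of scrap grade A, x2 = kg of scrap grade B, x3 = kg of ferromanganese, x4 = kg of ferrosilicon, x5 = kg of steel scrap.
min 0.46x1 + 0.51x2 + 2.18x3 + 2.6x4 + 0.41x5 with:
  1x1 + 1x2 + 1x3 + 1x5 ≥ 1   (chromium)
  0.14x1 + 0.33x2 + 1.88x3 + 0.29x4 + 0.26x5 ≤ 3.13   (phosphorus)
  x1 ≤ 1.3
  x1, x2, x3, x4, x5 ≥ 0.
The optimal basis is {steel scrap}; scrap grade A, scrap grade B, ferromanganese, ferrosilicon drop out. There the chromium constraint is tight.
Optimal quantities: steel scrap = 1 kg.
Hence cost = 0.41·1 = $0.41000.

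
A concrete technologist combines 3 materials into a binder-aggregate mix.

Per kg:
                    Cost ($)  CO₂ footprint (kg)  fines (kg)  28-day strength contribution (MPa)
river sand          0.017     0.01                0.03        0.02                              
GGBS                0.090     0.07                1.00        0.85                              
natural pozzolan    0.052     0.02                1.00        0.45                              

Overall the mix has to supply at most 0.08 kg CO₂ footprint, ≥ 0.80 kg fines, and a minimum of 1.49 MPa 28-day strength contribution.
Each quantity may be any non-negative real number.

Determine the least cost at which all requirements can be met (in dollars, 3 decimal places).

$0.169

Treat it as an LP. Let x1 = kg of river sand, x2 = kg of GGBS, x3 = kg of natural pozzolan.
Minimise 0.017x1 + 0.09x2 + 0.052x3 subject to:
  0.01x1 + 0.07x2 + 0.02x3 ≤ 0.08   (CO₂ footprint)
  0.03x1 + 1x2 + 1x3 ≥ 0.8   (fines)
  0.02x1 + 0.85x2 + 0.45x3 ≥ 1.49   (28-day strength contribution)
  x1, x2, x3 ≥ 0.
The minimum-cost mix takes nothing from river sand — only GGBS, natural pozzolan. Binding constraints: CO₂ footprint and 28-day strength contribution.
Optimal quantities: GGBS = 0.4276 kg, natural pozzolan = 2.503 kg.
Total cost: 0.09·0.4276 + 0.052·2.503 = 0.16864.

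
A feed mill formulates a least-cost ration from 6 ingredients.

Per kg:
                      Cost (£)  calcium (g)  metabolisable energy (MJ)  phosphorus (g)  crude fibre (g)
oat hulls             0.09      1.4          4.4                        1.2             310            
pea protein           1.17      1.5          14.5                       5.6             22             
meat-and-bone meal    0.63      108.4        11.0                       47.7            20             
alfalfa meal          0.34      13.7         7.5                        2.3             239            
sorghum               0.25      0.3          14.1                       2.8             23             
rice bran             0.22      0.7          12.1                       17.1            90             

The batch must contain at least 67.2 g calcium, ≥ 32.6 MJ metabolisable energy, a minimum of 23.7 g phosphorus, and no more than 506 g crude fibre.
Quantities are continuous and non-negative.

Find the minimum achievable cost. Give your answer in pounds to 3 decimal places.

£0.845

Let x1 = kg of oat hulls, x2 = kg of pea protein, x3 = kg of meat-and-bone meal, x4 = kg of alfalfa meal, x5 = kg of sorghum, x6 = kg of rice bran.
min 0.09x1 + 1.17x2 + 0.63x3 + 0.34x4 + 0.25x5 + 0.22x6 s.t.:
  1.4x1 + 1.5x2 + 108.4x3 + 13.7x4 + 0.3x5 + 0.7x6 ≥ 67.2   (calcium)
  4.4x1 + 14.5x2 + 11x3 + 7.5x4 + 14.1x5 + 12.1x6 ≥ 32.6   (metabolisable energy)
  1.2x1 + 5.6x2 + 47.7x3 + 2.3x4 + 2.8x5 + 17.1x6 ≥ 23.7   (phosphorus)
  310x1 + 22x2 + 20x3 + 239x4 + 23x5 + 90x6 ≤ 506   (crude fibre)
  x1, x2, x3, x4, x5, x6 ≥ 0.
The minimum-cost mix takes nothing from oat hulls, pea protein, alfalfa meal, rice bran — only meat-and-bone meal, sorghum. There the calcium and metabolisable energy constraints are tight.
That vertex is x3 = 0.6149, x5 = 1.832.
Total cost: 0.63·0.6149 + 0.25·1.832 = 0.84539.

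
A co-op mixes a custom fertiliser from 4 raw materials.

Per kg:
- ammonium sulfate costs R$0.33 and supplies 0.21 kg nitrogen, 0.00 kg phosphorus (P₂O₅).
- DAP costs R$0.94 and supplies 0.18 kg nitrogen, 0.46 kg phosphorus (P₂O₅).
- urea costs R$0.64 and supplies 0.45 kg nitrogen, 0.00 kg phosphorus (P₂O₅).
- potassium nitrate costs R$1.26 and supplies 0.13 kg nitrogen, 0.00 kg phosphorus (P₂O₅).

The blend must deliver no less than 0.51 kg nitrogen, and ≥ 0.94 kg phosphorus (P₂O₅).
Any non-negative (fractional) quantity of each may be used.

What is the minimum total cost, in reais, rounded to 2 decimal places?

Let x1 = kg of ammonium sulfate, x2 = kg of DAP, x3 = kg of urea, x4 = kg of potassium nitrate.
min 0.33x1 + 0.94x2 + 0.64x3 + 1.26x4 s.t.:
  0.21x1 + 0.18x2 + 0.45x3 + 0.13x4 ≥ 0.51   (nitrogen)
  0.46x2 ≥ 0.94   (phosphorus (P₂O₅))
  x1, x2, x3, x4 ≥ 0.
The optimal basis is {DAP, urea}; ammonium sulfate, potassium nitrate drop out. Binding constraints: nitrogen and phosphorus (P₂O₅).
Optimal quantities: DAP = 2.043 kg, urea = 0.3159 kg.
Objective = 0.94·2.043 + 0.64·0.3159 = 2.1226.

R$2.12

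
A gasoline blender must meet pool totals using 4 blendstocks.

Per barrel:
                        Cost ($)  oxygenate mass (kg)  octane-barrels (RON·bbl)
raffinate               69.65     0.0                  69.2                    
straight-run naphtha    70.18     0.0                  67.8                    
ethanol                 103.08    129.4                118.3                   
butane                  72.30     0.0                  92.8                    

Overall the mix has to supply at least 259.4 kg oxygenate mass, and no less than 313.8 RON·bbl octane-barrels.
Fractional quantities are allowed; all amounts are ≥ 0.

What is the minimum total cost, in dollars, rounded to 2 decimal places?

$266.36

Let x1 = barrels of raffinate, x2 = barrels of straight-run naphtha, x3 = barrels of ethanol, x4 = barrels of butane.
Minimise 69.65x1 + 70.18x2 + 103.08x3 + 72.3x4 with:
  129.4x3 ≥ 259.4   (oxygenate mass)
  69.2x1 + 67.8x2 + 118.3x3 + 92.8x4 ≥ 313.8   (octane-barrels)
  x1, x2, x3, x4 ≥ 0.
The cheapest feasible vertex uses only ethanol, butane; raffinate, straight-run naphtha are not used. Binding constraints: oxygenate mass and octane-barrels.
That vertex is x3 = 2.00464, x4 = 0.825986.
Cost = 103.08·2.00464 + 72.3·0.825986 = 266.3571.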